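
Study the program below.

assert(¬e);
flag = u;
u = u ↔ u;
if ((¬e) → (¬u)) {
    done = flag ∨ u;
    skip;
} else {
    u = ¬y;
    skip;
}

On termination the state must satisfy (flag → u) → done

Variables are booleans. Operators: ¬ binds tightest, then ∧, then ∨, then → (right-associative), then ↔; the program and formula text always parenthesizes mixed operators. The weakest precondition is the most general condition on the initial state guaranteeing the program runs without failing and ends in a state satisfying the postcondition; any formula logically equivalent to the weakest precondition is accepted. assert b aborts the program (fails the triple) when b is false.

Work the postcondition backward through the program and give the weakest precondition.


Working backward. After the program, (flag → u) → done must hold.
Then branch requires (flag → u) → (flag ∨ u); else branch requires (flag → (¬y)) → done.
Before the if: (((¬e) → (¬u)) → ((flag → u) → (flag ∨ u))) ∧ ((¬((¬e) → (¬u))) → ((flag → (¬y)) → done))
Before u := u ↔ u: (¬e) → ((flag → (¬y)) → done)
Before flag := u: (¬e) → ((u → (¬y)) → done)
Before assert ¬e: (¬e) ∧ ((¬e) → ((u → (¬y)) → done))
Answer: WP = (¬e) ∧ ((¬e) → ((u → (¬y)) → done))


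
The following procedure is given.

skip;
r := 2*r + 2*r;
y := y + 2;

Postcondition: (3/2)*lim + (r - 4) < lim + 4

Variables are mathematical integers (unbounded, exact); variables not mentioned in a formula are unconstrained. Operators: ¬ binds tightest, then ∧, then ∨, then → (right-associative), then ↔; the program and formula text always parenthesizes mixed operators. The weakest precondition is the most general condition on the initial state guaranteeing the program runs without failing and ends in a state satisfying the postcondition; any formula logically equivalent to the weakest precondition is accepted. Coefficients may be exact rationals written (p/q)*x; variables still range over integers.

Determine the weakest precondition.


Working backward. After the program, the postcondition (3/2)*lim + (r - 4) < lim + 4 must hold; in canonical form it is (1/2)*lim + r < 8.
Before y := y + 2: (1/2)*lim + r < 8
Before r := 2*r + 2*r: (1/2)*lim + 4*r < 8
Before skip: (1/2)*lim + 4*r < 8
Answer: WP = (1/2)*lim + 4*r < 8


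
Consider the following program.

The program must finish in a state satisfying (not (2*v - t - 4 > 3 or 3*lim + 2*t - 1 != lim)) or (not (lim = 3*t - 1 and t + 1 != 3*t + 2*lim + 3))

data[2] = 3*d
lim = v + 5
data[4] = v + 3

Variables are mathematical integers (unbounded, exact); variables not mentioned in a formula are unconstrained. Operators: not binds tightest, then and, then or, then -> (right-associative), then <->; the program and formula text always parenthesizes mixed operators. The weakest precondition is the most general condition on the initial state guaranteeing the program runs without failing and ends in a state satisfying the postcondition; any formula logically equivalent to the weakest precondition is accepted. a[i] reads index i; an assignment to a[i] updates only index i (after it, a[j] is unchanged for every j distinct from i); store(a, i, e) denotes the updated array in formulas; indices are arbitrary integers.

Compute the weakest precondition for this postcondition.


Working backward. After the program, the postcondition (not (2*v - t - 4 > 3 or 3*lim + 2*t - 1 != lim)) or (not (lim = 3*t - 1 and t + 1 != 3*t + 2*lim + 3)) must hold; in canonical form it is (not (2*v > t + 7 or 2*lim + 2*t != 1)) or (not (lim = 3*t - 1 and 2*lim + 2*t != -2)).
Before data[4] := v + 3: (not (2*v > t + 7 or 2*lim + 2*t != 1)) or (not (lim = 3*t - 1 and 2*lim + 2*t != -2))
Before lim := v + 5: (not (2*v > t + 7 or 2*t + 2*v != -9)) or (not (v = 3*t - 6 and 2*t + 2*v != -12))
Before data[2] := 3*d: (not (2*v > t + 7 or 2*t + 2*v != -9)) or (not (v = 3*t - 6 and 2*t + 2*v != -12))
Answer: WP = (not (2*v > t + 7 or 2*t + 2*v != -9)) or (not (v = 3*t - 6 and 2*t + 2*v != -12))


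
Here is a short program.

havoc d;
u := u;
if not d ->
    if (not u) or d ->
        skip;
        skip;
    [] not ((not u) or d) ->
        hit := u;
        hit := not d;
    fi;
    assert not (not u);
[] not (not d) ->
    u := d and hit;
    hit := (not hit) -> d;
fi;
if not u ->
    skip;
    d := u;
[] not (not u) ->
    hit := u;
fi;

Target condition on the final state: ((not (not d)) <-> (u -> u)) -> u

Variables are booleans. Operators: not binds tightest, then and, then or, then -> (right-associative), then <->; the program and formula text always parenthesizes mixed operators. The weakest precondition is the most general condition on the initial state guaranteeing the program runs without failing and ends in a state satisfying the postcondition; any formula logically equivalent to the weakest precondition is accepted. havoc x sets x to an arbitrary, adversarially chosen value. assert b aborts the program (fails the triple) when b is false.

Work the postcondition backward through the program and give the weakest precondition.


Working backward. After the program, the postcondition ((not (not d)) <-> (u -> u)) -> u must hold; in canonical form it is d -> u.
Then branch requires true; else branch requires d -> u.
Before the if: u -> (d -> u)
Then branch requires (((not u) or d) -> (u and (u -> (d -> u)))) and ((not ((not u) or d)) -> (u and (u -> (d -> u)))); else branch requires (d and hit) -> (d -> (d and hit)).
Before the if: ((not d) -> ((((not u) or d) -> (u and (u -> (d -> u)))) and ((not ((not u) or d)) -> (u and (u -> (d -> u)))))) and (d -> ((d and hit) -> (d -> (d and hit))))
Before u := u: ((not d) -> ((((not u) or d) -> (u and (u -> (d -> u)))) and ((not ((not u) or d)) -> (u and (u -> (d -> u)))))) and (d -> ((d and hit) -> (d -> (d and hit))))
Before havoc d: (not u) -> u
Answer: WP = (not u) -> u


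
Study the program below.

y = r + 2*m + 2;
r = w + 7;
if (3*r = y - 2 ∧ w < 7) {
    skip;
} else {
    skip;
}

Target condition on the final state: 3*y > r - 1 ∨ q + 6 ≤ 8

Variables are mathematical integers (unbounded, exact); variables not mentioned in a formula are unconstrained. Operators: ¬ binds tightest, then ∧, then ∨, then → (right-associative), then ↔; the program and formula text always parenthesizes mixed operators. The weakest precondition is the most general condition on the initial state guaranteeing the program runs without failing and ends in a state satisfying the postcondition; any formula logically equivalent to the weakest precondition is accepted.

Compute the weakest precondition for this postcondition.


Working backward. After the program, the postcondition 3*y > r - 1 ∨ q + 6 ≤ 8 must hold; in canonical form it is 3*y > r - 1 ∨ q ≤ 2.
Then branch requires 3*y > r - 1 ∨ q ≤ 2; else branch requires 3*y > r - 1 ∨ q ≤ 2.
Before the if: ((3*r = y - 2 ∧ w < 7) → (3*y > r - 1 ∨ q ≤ 2)) ∧ ((¬(3*r = y - 2 ∧ w < 7)) → (3*y > r - 1 ∨ q ≤ 2))
Before r := w + 7: ((3*w = y - 23 ∧ w < 7) → (3*y > w + 6 ∨ q ≤ 2)) ∧ ((¬(3*w = y - 23 ∧ w < 7)) → (3*y > w + 6 ∨ q ≤ 2))
Before y := r + 2*m + 2: ((3*w = 2*m + r - 21 ∧ w < 7) → (6*m + 3*r > w ∨ q ≤ 2)) ∧ ((¬(3*w = 2*m + r - 21 ∧ w < 7)) → (6*m + 3*r > w ∨ q ≤ 2))
Answer: WP = ((3*w = 2*m + r - 21 ∧ w < 7) → (6*m + 3*r > w ∨ q ≤ 2)) ∧ ((¬(3*w = 2*m + r - 21 ∧ w < 7)) → (6*m + 3*r > w ∨ q ≤ 2))


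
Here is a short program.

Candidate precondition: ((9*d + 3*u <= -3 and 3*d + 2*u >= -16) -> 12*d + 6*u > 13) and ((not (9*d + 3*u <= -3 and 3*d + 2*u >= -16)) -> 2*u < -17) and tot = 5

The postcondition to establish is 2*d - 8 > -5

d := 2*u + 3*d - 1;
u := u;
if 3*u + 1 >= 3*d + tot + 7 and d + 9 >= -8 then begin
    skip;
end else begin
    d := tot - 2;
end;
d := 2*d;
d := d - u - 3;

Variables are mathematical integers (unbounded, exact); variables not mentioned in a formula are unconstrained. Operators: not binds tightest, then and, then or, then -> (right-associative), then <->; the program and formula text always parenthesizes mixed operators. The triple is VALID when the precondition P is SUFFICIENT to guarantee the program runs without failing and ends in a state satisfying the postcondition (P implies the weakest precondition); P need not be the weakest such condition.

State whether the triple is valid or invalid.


Working backward. After the program, the postcondition 2*d - 8 > -5 must hold; in canonical form it is 2*d > 3.
Before d := d - u - 3: 2*d > 2*u + 9
Before d := 2*d: 4*d > 2*u + 9
Then branch requires 4*d > 2*u + 9; else branch requires 4*tot > 2*u + 17.
Before the if: ((3*u >= 3*d + tot + 6 and d >= -17) -> 4*d > 2*u + 9) and ((not (3*u >= 3*d + tot + 6 and d >= -17)) -> 4*tot > 2*u + 17)
Before u := u: ((3*u >= 3*d + tot + 6 and d >= -17) -> 4*d > 2*u + 9) and ((not (3*u >= 3*d + tot + 6 and d >= -17)) -> 4*tot > 2*u + 17)
Before d := 2*u + 3*d - 1: ((9*d + tot + 3*u <= -3 and 3*d + 2*u >= -16) -> 12*d + 6*u > 13) and ((not (9*d + tot + 3*u <= -3 and 3*d + 2*u >= -16)) -> 4*tot > 2*u + 17)
The weakest precondition is ((9*d + tot + 3*u <= -3 and 3*d + 2*u >= -16) -> 12*d + 6*u > 13) and ((not (9*d + tot + 3*u <= -3 and 3*d + 2*u >= -16)) -> 4*tot > 2*u + 17).
Check whether ((9*d + 3*u <= -3 and 3*d + 2*u >= -16) -> 12*d + 6*u > 13) and ((not (9*d + 3*u <= -3 and 3*d + 2*u >= -16)) -> 2*u < -17) and tot = 5 implies it.
Countermodel: at the initial state d = -4, tot = 5, u = 11, the precondition holds but the weakest precondition fails.
Answer: invalid


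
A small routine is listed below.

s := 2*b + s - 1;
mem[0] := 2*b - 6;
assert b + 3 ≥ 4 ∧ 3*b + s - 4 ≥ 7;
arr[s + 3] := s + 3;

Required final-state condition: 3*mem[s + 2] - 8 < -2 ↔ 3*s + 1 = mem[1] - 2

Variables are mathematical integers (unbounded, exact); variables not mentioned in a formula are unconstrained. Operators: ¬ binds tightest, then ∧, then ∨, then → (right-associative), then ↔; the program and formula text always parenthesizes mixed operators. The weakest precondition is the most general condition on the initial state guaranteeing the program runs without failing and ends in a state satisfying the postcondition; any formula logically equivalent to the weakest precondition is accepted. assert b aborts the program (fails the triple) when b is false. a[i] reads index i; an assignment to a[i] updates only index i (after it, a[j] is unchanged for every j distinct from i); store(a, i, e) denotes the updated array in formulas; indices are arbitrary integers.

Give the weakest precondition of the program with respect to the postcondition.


Working backward. After the program, the postcondition 3*mem[s + 2] - 8 < -2 ↔ 3*s + 1 = mem[1] - 2 must hold; in canonical form it is 3*mem[s + 2] < 6 ↔ 3*s = mem[1] - 3.
Before arr[s + 3] := s + 3: 3*mem[s + 2] < 6 ↔ 3*s = mem[1] - 3
Before assert b + 3 ≥ 4 ∧ 3*b + s - 4 ≥ 7: b ≥ 1 ∧ 3*b + s ≥ 11 ∧ (3*mem[s + 2] < 6 ↔ 3*s = mem[1] - 3)
Before mem[0] := 2*b - 6: b ≥ 1 ∧ 3*b + s ≥ 11 ∧ (3*store(mem, 0, 2*b - 6)[s + 2] < 6 ↔ 3*s = mem[1] - 3)
Before s := 2*b + s - 1: b ≥ 1 ∧ 5*b + s ≥ 12 ∧ (3*store(mem, 0, 2*b - 6)[2*b + s + 1] < 6 ↔ 6*b + 3*s = mem[1])
Answer: WP = b ≥ 1 ∧ 5*b + s ≥ 12 ∧ (3*store(mem, 0, 2*b - 6)[2*b + s + 1] < 6 ↔ 6*b + 3*s = mem[1])


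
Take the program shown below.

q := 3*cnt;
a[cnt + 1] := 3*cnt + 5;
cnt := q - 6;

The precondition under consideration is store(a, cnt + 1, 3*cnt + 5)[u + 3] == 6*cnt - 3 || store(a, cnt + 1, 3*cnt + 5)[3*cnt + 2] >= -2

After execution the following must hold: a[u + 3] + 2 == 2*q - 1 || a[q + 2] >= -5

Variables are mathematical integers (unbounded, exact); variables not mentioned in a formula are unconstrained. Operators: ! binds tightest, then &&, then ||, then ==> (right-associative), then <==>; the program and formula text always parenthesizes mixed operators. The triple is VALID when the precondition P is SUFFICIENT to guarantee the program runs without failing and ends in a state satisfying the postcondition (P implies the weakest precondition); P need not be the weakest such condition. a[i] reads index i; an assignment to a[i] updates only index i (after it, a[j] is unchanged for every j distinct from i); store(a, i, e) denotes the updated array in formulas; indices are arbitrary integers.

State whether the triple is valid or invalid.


Working backward. After the program, the postcondition a[u + 3] + 2 == 2*q - 1 || a[q + 2] >= -5 must hold; in canonical form it is a[u + 3] == 2*q - 3 || a[q + 2] >= -5.
Before cnt := q - 6: a[u + 3] == 2*q - 3 || a[q + 2] >= -5
Before a[cnt + 1] := 3*cnt + 5: store(a, cnt + 1, 3*cnt + 5)[u + 3] == 2*q - 3 || store(a, cnt + 1, 3*cnt + 5)[q + 2] >= -5
Before q := 3*cnt: store(a, cnt + 1, 3*cnt + 5)[u + 3] == 6*cnt - 3 || store(a, cnt + 1, 3*cnt + 5)[3*cnt + 2] >= -5
The weakest precondition is store(a, cnt + 1, 3*cnt + 5)[u + 3] == 6*cnt - 3 || store(a, cnt + 1, 3*cnt + 5)[3*cnt + 2] >= -5.
Check whether store(a, cnt + 1, 3*cnt + 5)[u + 3] == 6*cnt - 3 || store(a, cnt + 1, 3*cnt + 5)[3*cnt + 2] >= -2 implies it.
Every state satisfying the precondition satisfies the weakest precondition: the implication holds.
Answer: valid


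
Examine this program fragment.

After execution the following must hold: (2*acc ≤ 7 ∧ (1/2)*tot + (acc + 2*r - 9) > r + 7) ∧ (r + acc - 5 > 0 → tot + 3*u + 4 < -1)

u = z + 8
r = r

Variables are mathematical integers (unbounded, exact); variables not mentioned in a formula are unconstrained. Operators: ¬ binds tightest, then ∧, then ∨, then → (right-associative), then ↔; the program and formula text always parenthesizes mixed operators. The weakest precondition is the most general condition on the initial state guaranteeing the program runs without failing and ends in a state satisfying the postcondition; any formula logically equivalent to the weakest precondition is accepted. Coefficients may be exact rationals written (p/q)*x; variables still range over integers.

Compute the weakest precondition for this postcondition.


Working backward. After the program, the postcondition (2*acc ≤ 7 ∧ (1/2)*tot + (acc + 2*r - 9) > r + 7) ∧ (r + acc - 5 > 0 → tot + 3*u + 4 < -1) must hold; in canonical form it is 2*acc ≤ 7 ∧ acc + r + (1/2)*tot > 16 ∧ (acc + r > 5 → tot + 3*u < -5).
Before r := r: 2*acc ≤ 7 ∧ acc + r + (1/2)*tot > 16 ∧ (acc + r > 5 → tot + 3*u < -5)
Before u := z + 8: 2*acc ≤ 7 ∧ acc + r + (1/2)*tot > 16 ∧ (acc + r > 5 → tot + 3*z < -29)
Answer: WP = 2*acc ≤ 7 ∧ acc + r + (1/2)*tot > 16 ∧ (acc + r > 5 → tot + 3*z < -29)


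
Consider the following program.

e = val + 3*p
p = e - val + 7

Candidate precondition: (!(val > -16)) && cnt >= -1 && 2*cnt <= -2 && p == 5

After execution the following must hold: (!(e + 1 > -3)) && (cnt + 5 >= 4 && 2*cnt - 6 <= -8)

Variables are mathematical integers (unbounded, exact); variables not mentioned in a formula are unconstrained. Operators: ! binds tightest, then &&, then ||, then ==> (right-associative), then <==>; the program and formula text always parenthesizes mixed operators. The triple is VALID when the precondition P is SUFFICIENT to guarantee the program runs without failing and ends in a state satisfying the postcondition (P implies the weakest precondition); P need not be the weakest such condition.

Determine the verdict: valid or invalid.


Working backward. After the program, the postcondition (!(e + 1 > -3)) && (cnt + 5 >= 4 && 2*cnt - 6 <= -8) must hold; in canonical form it is (!(e > -4)) && cnt >= -1 && 2*cnt <= -2.
Before p := e - val + 7: (!(e > -4)) && cnt >= -1 && 2*cnt <= -2
Before e := val + 3*p: (!(3*p + val > -4)) && cnt >= -1 && 2*cnt <= -2
The weakest precondition is (!(3*p + val > -4)) && cnt >= -1 && 2*cnt <= -2.
Check whether (!(val > -16)) && cnt >= -1 && 2*cnt <= -2 && p == 5 implies it.
Countermodel: at the initial state cnt = -1, p = 5, val = -18, the precondition holds but the weakest precondition fails.
Answer: invalid


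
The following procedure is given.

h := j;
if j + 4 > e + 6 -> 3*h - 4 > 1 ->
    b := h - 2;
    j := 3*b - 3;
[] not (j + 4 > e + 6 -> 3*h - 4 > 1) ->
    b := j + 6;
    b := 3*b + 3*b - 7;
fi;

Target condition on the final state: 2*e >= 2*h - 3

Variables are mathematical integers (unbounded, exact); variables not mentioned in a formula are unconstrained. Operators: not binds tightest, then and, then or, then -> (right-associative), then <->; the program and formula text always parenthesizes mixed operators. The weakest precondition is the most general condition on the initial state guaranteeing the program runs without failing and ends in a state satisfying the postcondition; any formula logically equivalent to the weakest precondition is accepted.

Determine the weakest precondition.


Working backward. After the program, 2*e >= 2*h - 3 must hold.
Then branch requires 2*e >= 2*h - 3; else branch requires 2*e >= 2*h - 3.
Before the if: ((j > e + 2 -> 3*h > 5) -> 2*e >= 2*h - 3) and ((not (j > e + 2 -> 3*h > 5)) -> 2*e >= 2*h - 3)
Before h := j: ((j > e + 2 -> 3*j > 5) -> 2*e >= 2*j - 3) and ((not (j > e + 2 -> 3*j > 5)) -> 2*e >= 2*j - 3)
Answer: WP = ((j > e + 2 -> 3*j > 5) -> 2*e >= 2*j - 3) and ((not (j > e + 2 -> 3*j > 5)) -> 2*e >= 2*j - 3)


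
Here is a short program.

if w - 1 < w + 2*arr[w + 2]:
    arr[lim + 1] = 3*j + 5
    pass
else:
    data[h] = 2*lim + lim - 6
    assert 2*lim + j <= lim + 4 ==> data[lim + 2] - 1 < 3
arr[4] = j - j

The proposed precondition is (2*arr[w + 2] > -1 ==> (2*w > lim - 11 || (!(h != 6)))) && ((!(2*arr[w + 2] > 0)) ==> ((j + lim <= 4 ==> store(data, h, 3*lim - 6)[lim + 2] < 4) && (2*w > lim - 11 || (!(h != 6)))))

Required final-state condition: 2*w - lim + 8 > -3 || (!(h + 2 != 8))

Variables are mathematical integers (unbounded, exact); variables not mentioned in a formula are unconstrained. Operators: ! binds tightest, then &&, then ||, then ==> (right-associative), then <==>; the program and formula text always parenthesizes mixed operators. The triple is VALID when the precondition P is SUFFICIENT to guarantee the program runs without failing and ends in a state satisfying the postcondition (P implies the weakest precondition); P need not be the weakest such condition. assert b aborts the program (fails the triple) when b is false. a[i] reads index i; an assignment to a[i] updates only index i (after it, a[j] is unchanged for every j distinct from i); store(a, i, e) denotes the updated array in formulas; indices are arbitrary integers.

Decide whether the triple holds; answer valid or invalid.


Working backward. After the program, the postcondition 2*w - lim + 8 > -3 || (!(h + 2 != 8)) must hold; in canonical form it is 2*w > lim - 11 || (!(h != 6)).
Before arr[4] := j - j: 2*w > lim - 11 || (!(h != 6))
Then branch requires 2*w > lim - 11 || (!(h != 6)); else branch requires (j + lim <= 4 ==> store(data, h, 3*lim - 6)[lim + 2] < 4) && (2*w > lim - 11 || (!(h != 6))).
Before the if: (2*arr[w + 2] > -1 ==> (2*w > lim - 11 || (!(h != 6)))) && ((!(2*arr[w + 2] > -1)) ==> ((j + lim <= 4 ==> store(data, h, 3*lim - 6)[lim + 2] < 4) && (2*w > lim - 11 || (!(h != 6)))))
The weakest precondition is (2*arr[w + 2] > -1 ==> (2*w > lim - 11 || (!(h != 6)))) && ((!(2*arr[w + 2] > -1)) ==> ((j + lim <= 4 ==> store(data, h, 3*lim - 6)[lim + 2] < 4) && (2*w > lim - 11 || (!(h != 6))))).
Check whether (2*arr[w + 2] > -1 ==> (2*w > lim - 11 || (!(h != 6)))) && ((!(2*arr[w + 2] > 0)) ==> ((j + lim <= 4 ==> store(data, h, 3*lim - 6)[lim + 2] < 4) && (2*w > lim - 11 || (!(h != 6))))) implies it.
Every state satisfying the precondition satisfies the weakest precondition: the implication holds.
Answer: valid


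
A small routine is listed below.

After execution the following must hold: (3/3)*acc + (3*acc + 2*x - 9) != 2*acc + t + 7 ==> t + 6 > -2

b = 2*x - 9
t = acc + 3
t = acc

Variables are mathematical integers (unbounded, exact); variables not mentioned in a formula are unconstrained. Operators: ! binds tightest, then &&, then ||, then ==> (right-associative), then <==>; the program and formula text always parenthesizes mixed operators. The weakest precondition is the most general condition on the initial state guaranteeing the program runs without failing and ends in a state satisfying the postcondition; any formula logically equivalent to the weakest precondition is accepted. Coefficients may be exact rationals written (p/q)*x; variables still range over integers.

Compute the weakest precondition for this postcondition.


Working backward. After the program, the postcondition (3/3)*acc + (3*acc + 2*x - 9) != 2*acc + t + 7 ==> t + 6 > -2 must hold; in canonical form it is 2*acc + 2*x != t + 16 ==> t > -8.
Before t := acc: acc + 2*x != 16 ==> acc > -8
Before t := acc + 3: acc + 2*x != 16 ==> acc > -8
Before b := 2*x - 9: acc + 2*x != 16 ==> acc > -8
Answer: WP = acc + 2*x != 16 ==> acc > -8


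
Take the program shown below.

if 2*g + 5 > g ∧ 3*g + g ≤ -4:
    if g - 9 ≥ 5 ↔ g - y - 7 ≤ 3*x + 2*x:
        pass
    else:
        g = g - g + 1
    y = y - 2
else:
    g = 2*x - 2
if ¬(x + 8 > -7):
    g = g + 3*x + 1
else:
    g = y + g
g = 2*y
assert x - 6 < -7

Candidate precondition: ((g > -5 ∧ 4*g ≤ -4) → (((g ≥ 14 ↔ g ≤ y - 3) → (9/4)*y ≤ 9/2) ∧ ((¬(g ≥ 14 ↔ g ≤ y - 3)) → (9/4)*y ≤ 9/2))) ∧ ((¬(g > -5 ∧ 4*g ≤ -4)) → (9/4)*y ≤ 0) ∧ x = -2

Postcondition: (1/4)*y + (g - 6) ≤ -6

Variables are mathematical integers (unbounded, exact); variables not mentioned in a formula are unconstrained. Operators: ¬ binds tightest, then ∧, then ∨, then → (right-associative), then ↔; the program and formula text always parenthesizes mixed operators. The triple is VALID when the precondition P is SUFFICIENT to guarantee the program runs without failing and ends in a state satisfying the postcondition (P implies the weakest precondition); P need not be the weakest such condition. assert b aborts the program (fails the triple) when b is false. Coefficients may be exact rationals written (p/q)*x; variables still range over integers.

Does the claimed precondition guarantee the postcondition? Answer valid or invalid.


Working backward. After the program, the postcondition (1/4)*y + (g - 6) ≤ -6 must hold; in canonical form it is g + (1/4)*y ≤ 0.
Before assert x - 6 < -7: x < -1 ∧ g + (1/4)*y ≤ 0
Before g := 2*y: x < -1 ∧ (9/4)*y ≤ 0
Then branch requires x < -1 ∧ (9/4)*y ≤ 0; else branch requires x < -1 ∧ (9/4)*y ≤ 0.
Before the if: ((¬(x > -15)) → (x < -1 ∧ (9/4)*y ≤ 0)) ∧ (x > -15 → (x < -1 ∧ (9/4)*y ≤ 0))
Then branch requires ((g ≥ 14 ↔ g ≤ 5*x + y + 7) → (((¬(x > -15)) → (x < -1 ∧ (9/4)*y ≤ 9/2)) ∧ (x > -15 → (x < -1 ∧ (9/4)*y ≤ 9/2)))) ∧ ((¬(g ≥ 14 ↔ g ≤ 5*x + y + 7)) → (((¬(x > -15)) → (x < -1 ∧ (9/4)*y ≤ 9/2)) ∧ (x > -15 → (x < -1 ∧ (9/4)*y ≤ 9/2)))); else branch requires ((¬(x > -15)) → (x < -1 ∧ (9/4)*y ≤ 0)) ∧ (x > -15 → (x < -1 ∧ (9/4)*y ≤ 0)).
Before the if: ((g > -5 ∧ 4*g ≤ -4) → (((g ≥ 14 ↔ g ≤ 5*x + y + 7) → (((¬(x > -15)) → (x < -1 ∧ (9/4)*y ≤ 9/2)) ∧ (x > -15 → (x < -1 ∧ (9/4)*y ≤ 9/2)))) ∧ ((¬(g ≥ 14 ↔ g ≤ 5*x + y + 7)) → (((¬(x > -15)) → (x < -1 ∧ (9/4)*y ≤ 9/2)) ∧ (x > -15 → (x < -1 ∧ (9/4)*y ≤ 9/2)))))) ∧ ((¬(g > -5 ∧ 4*g ≤ -4)) → (((¬(x > -15)) → (x < -1 ∧ (9/4)*y ≤ 0)) ∧ (x > -15 → (x < -1 ∧ (9/4)*y ≤ 0))))
The weakest precondition is ((g > -5 ∧ 4*g ≤ -4) → (((g ≥ 14 ↔ g ≤ 5*x + y + 7) → (((¬(x > -15)) → (x < -1 ∧ (9/4)*y ≤ 9/2)) ∧ (x > -15 → (x < -1 ∧ (9/4)*y ≤ 9/2)))) ∧ ((¬(g ≥ 14 ↔ g ≤ 5*x + y + 7)) → (((¬(x > -15)) → (x < -1 ∧ (9/4)*y ≤ 9/2)) ∧ (x > -15 → (x < -1 ∧ (9/4)*y ≤ 9/2)))))) ∧ ((¬(g > -5 ∧ 4*g ≤ -4)) → (((¬(x > -15)) → (x < -1 ∧ (9/4)*y ≤ 0)) ∧ (x > -15 → (x < -1 ∧ (9/4)*y ≤ 0)))).
Check whether ((g > -5 ∧ 4*g ≤ -4) → (((g ≥ 14 ↔ g ≤ y - 3) → (9/4)*y ≤ 9/2) ∧ ((¬(g ≥ 14 ↔ g ≤ y - 3)) → (9/4)*y ≤ 9/2))) ∧ ((¬(g > -5 ∧ 4*g ≤ -4)) → (9/4)*y ≤ 0) ∧ x = -2 implies it.
Every state satisfying the precondition satisfies the weakest precondition: the implication holds.
Answer: valid


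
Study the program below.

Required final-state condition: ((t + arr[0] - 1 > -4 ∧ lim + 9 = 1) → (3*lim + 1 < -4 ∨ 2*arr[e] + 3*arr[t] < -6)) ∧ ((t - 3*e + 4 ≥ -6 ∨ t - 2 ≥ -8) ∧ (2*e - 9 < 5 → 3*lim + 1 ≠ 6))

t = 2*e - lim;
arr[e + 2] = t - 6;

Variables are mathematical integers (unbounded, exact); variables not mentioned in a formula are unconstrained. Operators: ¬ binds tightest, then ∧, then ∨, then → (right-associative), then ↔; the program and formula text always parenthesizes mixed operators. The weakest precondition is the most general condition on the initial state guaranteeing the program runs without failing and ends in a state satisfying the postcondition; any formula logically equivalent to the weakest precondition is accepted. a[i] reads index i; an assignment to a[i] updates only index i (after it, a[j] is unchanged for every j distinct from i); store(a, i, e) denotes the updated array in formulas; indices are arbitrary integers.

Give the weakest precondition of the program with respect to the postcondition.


Working backward. After the program, the postcondition ((t + arr[0] - 1 > -4 ∧ lim + 9 = 1) → (3*lim + 1 < -4 ∨ 2*arr[e] + 3*arr[t] < -6)) ∧ ((t - 3*e + 4 ≥ -6 ∨ t - 2 ≥ -8) ∧ (2*e - 9 < 5 → 3*lim + 1 ≠ 6)) must hold; in canonical form it is ((arr[0] + t > -3 ∧ lim = -8) → (3*lim < -5 ∨ 2*arr[e] + 3*arr[t] < -6)) ∧ (t ≥ 3*e - 10 ∨ t ≥ -6) ∧ (2*e < 14 → 3*lim ≠ 5).
Before arr[e + 2] := t - 6: ((store(arr, e + 2, t - 6)[0] + t > -3 ∧ lim = -8) → (3*lim < -5 ∨ 2*store(arr, e + 2, t - 6)[e] + 3*store(arr, e + 2, t - 6)[t] < -6)) ∧ (t ≥ 3*e - 10 ∨ t ≥ -6) ∧ (2*e < 14 → 3*lim ≠ 5)
Before t := 2*e - lim: ((store(arr, e + 2, 2*e - lim - 6)[0] + 2*e > lim - 3 ∧ lim = -8) → (3*lim < -5 ∨ 3*store(arr, e + 2, 2*e - lim - 6)[2*e - lim] + 2*store(arr, e + 2, 2*e - lim - 6)[e] < -6)) ∧ (e + lim ≤ 10 ∨ 2*e ≥ lim - 6) ∧ (2*e < 14 → 3*lim ≠ 5)
Answer: WP = ((store(arr, e + 2, 2*e - lim - 6)[0] + 2*e > lim - 3 ∧ lim = -8) → (3*lim < -5 ∨ 3*store(arr, e + 2, 2*e - lim - 6)[2*e - lim] + 2*store(arr, e + 2, 2*e - lim - 6)[e] < -6)) ∧ (e + lim ≤ 10 ∨ 2*e ≥ lim - 6) ∧ (2*e < 14 → 3*lim ≠ 5)


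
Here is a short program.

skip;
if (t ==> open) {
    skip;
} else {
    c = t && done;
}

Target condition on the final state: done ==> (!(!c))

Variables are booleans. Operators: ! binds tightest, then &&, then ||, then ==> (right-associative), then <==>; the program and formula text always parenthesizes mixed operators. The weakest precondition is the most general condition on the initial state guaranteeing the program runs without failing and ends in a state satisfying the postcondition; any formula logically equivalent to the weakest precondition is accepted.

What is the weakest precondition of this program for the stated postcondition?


Working backward. After the program, the postcondition done ==> (!(!c)) must hold; in canonical form it is done ==> c.
Then branch requires done ==> c; else branch requires done ==> (t && done).
Before the if: ((t ==> open) ==> (done ==> c)) && ((!(t ==> open)) ==> (done ==> (t && done)))
Before skip: ((t ==> open) ==> (done ==> c)) && ((!(t ==> open)) ==> (done ==> (t && done)))
Answer: WP = ((t ==> open) ==> (done ==> c)) && ((!(t ==> open)) ==> (done ==> (t && done)))


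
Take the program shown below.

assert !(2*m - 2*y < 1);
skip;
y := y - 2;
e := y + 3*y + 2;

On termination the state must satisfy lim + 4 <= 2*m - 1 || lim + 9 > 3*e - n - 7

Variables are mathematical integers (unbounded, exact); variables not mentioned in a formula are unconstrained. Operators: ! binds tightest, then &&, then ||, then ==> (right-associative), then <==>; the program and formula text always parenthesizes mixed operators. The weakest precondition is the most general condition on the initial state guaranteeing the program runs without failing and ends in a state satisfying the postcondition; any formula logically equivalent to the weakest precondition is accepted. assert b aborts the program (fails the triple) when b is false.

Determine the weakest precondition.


Working backward. After the program, the postcondition lim + 4 <= 2*m - 1 || lim + 9 > 3*e - n - 7 must hold; in canonical form it is lim <= 2*m - 5 || lim + n > 3*e - 16.
Before e := y + 3*y + 2: lim <= 2*m - 5 || lim + n > 12*y - 10
Before y := y - 2: lim <= 2*m - 5 || lim + n > 12*y - 34
Before skip: lim <= 2*m - 5 || lim + n > 12*y - 34
Before assert !(2*m - 2*y < 1): (!(2*m < 2*y + 1)) && (lim <= 2*m - 5 || lim + n > 12*y - 34)
Answer: WP = (!(2*m < 2*y + 1)) && (lim <= 2*m - 5 || lim + n > 12*y - 34)


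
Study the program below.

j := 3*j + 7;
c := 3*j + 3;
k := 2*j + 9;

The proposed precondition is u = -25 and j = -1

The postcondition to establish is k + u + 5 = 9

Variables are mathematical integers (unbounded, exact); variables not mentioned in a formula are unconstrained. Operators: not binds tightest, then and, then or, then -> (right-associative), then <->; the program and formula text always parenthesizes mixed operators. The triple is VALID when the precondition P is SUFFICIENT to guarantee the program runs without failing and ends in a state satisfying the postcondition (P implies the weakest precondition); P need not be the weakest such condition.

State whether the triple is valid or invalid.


Working backward. After the program, the postcondition k + u + 5 = 9 must hold; in canonical form it is k + u = 4.
Before k := 2*j + 9: 2*j + u = -5
Before c := 3*j + 3: 2*j + u = -5
Before j := 3*j + 7: 6*j + u = -19
The weakest precondition is 6*j + u = -19.
Check whether u = -25 and j = -1 implies it.
Countermodel: at the initial state j = -1, u = -25, the precondition holds but the weakest precondition fails.
Answer: invalid


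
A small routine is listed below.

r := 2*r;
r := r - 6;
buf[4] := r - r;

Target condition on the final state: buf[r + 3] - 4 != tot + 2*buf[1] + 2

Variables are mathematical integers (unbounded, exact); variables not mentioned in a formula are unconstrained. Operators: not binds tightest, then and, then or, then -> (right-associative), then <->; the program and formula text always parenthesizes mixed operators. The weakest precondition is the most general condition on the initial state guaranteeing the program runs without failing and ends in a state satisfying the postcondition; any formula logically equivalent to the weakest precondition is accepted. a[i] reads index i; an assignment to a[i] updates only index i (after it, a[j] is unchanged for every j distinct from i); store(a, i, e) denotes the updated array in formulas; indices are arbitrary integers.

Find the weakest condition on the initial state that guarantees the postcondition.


Working backward. After the program, the postcondition buf[r + 3] - 4 != tot + 2*buf[1] + 2 must hold; in canonical form it is buf[r + 3] != 2*buf[1] + tot + 6.
Before buf[4] := r - r: store(buf, 4, 0)[r + 3] != 2*buf[1] + tot + 6
Before r := r - 6: store(buf, 4, 0)[r - 3] != 2*buf[1] + tot + 6
Before r := 2*r: store(buf, 4, 0)[2*r - 3] != 2*buf[1] + tot + 6
Answer: WP = store(buf, 4, 0)[2*r - 3] != 2*buf[1] + tot + 6


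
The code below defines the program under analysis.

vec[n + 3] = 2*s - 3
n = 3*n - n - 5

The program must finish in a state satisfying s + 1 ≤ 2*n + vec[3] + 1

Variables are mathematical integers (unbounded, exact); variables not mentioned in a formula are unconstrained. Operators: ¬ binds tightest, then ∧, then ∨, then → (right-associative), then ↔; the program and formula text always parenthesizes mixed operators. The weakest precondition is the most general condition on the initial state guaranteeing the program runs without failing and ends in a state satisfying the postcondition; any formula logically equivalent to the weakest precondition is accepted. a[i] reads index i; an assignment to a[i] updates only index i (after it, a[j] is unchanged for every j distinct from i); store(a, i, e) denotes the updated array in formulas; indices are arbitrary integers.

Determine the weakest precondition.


Working backward. After the program, the postcondition s + 1 ≤ 2*n + vec[3] + 1 must hold; in canonical form it is s ≤ vec[3] + 2*n.
Before n := 3*n - n - 5: s ≤ vec[3] + 4*n - 10
Before vec[n + 3] := 2*s - 3: s ≤ store(vec, n + 3, 2*s - 3)[3] + 4*n - 10
Answer: WP = s ≤ store(vec, n + 3, 2*s - 3)[3] + 4*n - 10


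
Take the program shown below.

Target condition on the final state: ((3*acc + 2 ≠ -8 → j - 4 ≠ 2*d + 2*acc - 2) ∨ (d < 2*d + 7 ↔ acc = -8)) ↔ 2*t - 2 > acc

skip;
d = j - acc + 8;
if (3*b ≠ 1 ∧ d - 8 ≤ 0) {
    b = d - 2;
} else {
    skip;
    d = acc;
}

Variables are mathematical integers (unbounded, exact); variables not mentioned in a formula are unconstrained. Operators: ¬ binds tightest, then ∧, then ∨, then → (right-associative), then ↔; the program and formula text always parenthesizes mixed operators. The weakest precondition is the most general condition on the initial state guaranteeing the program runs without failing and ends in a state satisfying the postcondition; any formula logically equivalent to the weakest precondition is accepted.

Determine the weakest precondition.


Working backward. After the program, the postcondition ((3*acc + 2 ≠ -8 → j - 4 ≠ 2*d + 2*acc - 2) ∨ (d < 2*d + 7 ↔ acc = -8)) ↔ 2*t - 2 > acc must hold; in canonical form it is ((3*acc ≠ -10 → j ≠ 2*acc + 2*d + 2) ∨ (d > -7 ↔ acc = -8)) ↔ 2*t > acc + 2.
Then branch requires ((3*acc ≠ -10 → j ≠ 2*acc + 2*d + 2) ∨ (d > -7 ↔ acc = -8)) ↔ 2*t > acc + 2; else branch requires ((3*acc ≠ -10 → j ≠ 4*acc + 2) ∨ (acc > -7 ↔ acc = -8)) ↔ 2*t > acc + 2.
Before the if: ((3*b ≠ 1 ∧ d ≤ 8) → (((3*acc ≠ -10 → j ≠ 2*acc + 2*d + 2) ∨ (d > -7 ↔ acc = -8)) ↔ 2*t > acc + 2)) ∧ ((¬(3*b ≠ 1 ∧ d ≤ 8)) → (((3*acc ≠ -10 → j ≠ 4*acc + 2) ∨ (acc > -7 ↔ acc = -8)) ↔ 2*t > acc + 2))
Before d := j - acc + 8: ((3*b ≠ 1 ∧ j ≤ acc) → (((3*acc ≠ -10 → j ≠ -18) ∨ (j > acc - 15 ↔ acc = -8)) ↔ 2*t > acc + 2)) ∧ ((¬(3*b ≠ 1 ∧ j ≤ acc)) → (((3*acc ≠ -10 → j ≠ 4*acc + 2) ∨ (acc > -7 ↔ acc = -8)) ↔ 2*t > acc + 2))
Before skip: ((3*b ≠ 1 ∧ j ≤ acc) → (((3*acc ≠ -10 → j ≠ -18) ∨ (j > acc - 15 ↔ acc = -8)) ↔ 2*t > acc + 2)) ∧ ((¬(3*b ≠ 1 ∧ j ≤ acc)) → (((3*acc ≠ -10 → j ≠ 4*acc + 2) ∨ (acc > -7 ↔ acc = -8)) ↔ 2*t > acc + 2))
Answer: WP = ((3*b ≠ 1 ∧ j ≤ acc) → (((3*acc ≠ -10 → j ≠ -18) ∨ (j > acc - 15 ↔ acc = -8)) ↔ 2*t > acc + 2)) ∧ ((¬(3*b ≠ 1 ∧ j ≤ acc)) → (((3*acc ≠ -10 → j ≠ 4*acc + 2) ∨ (acc > -7 ↔ acc = -8)) ↔ 2*t > acc + 2))


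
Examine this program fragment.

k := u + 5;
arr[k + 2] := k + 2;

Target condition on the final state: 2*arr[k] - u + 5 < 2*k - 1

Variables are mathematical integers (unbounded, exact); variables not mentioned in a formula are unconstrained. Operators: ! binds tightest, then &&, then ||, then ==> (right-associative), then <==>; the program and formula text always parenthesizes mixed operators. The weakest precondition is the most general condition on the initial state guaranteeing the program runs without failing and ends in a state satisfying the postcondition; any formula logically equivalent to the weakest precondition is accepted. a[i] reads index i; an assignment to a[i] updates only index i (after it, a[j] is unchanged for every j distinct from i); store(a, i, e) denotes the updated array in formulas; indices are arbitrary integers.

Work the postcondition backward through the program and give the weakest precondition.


Working backward. After the program, the postcondition 2*arr[k] - u + 5 < 2*k - 1 must hold; in canonical form it is 2*arr[k] < 2*k + u - 6.
Before arr[k + 2] := k + 2: 2*store(arr, k + 2, k + 2)[k] < 2*k + u - 6
Before k := u + 5: 2*store(arr, u + 7, u + 7)[u + 5] < 3*u + 4
Answer: WP = 2*store(arr, u + 7, u + 7)[u + 5] < 3*u + 4


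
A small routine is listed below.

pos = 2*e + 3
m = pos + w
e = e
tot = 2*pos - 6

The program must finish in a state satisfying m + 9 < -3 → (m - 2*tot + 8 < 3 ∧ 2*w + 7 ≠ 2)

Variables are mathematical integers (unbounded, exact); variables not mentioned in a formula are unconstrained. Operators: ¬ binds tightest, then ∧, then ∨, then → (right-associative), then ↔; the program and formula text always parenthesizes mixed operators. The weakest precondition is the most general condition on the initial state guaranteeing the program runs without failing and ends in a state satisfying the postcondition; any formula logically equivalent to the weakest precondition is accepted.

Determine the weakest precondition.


Working backward. After the program, the postcondition m + 9 < -3 → (m - 2*tot + 8 < 3 ∧ 2*w + 7 ≠ 2) must hold; in canonical form it is m < -12 → (m < 2*tot - 5 ∧ 2*w ≠ -5).
Before tot := 2*pos - 6: m < -12 → (m < 4*pos - 17 ∧ 2*w ≠ -5)
Before e := e: m < -12 → (m < 4*pos - 17 ∧ 2*w ≠ -5)
Before m := pos + w: pos + w < -12 → (w < 3*pos - 17 ∧ 2*w ≠ -5)
Before pos := 2*e + 3: 2*e + w < -15 → (w < 6*e - 8 ∧ 2*w ≠ -5)
Answer: WP = 2*e + w < -15 → (w < 6*e - 8 ∧ 2*w ≠ -5)


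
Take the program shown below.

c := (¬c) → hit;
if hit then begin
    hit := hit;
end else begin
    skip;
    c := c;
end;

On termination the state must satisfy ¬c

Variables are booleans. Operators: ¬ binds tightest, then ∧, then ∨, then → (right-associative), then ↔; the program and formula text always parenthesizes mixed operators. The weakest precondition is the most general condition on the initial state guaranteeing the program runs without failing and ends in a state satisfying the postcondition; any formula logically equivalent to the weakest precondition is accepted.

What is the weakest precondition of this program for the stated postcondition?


Working backward. After the program, ¬c must hold.
Then branch requires ¬c; else branch requires ¬c.
Before the if: (hit → (¬c)) ∧ ((¬hit) → (¬c))
Before c := (¬c) → hit: (hit → (¬((¬c) → hit))) ∧ ((¬hit) → (¬((¬c) → hit)))
Answer: WP = (hit → (¬((¬c) → hit))) ∧ ((¬hit) → (¬((¬c) → hit)))


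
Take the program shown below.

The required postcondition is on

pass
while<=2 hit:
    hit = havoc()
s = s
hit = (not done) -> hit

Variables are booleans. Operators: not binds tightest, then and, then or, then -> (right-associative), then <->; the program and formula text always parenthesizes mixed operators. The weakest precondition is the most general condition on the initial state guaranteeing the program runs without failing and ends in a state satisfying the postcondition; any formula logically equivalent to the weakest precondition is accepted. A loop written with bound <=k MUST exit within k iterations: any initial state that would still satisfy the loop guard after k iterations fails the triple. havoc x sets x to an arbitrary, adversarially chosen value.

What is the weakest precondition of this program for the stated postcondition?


Working backward. After the program, on must hold.
Before hit := (not done) -> hit: on
Before s := s: on
Before the loop (bound <=2), unroll the exhaustion recursion (WP_0 = exit-now case; WP_j = one more guarded iteration, up to j = 2):
  WP_0: (not hit) and on
  WP_1: (not hit) and ((not hit) -> on)
  WP_2: (not hit) and ((not hit) -> on)
So before the loop: (not hit) and ((not hit) -> on)
Before skip: (not hit) and ((not hit) -> on)
Answer: WP = (not hit) and ((not hit) -> on)


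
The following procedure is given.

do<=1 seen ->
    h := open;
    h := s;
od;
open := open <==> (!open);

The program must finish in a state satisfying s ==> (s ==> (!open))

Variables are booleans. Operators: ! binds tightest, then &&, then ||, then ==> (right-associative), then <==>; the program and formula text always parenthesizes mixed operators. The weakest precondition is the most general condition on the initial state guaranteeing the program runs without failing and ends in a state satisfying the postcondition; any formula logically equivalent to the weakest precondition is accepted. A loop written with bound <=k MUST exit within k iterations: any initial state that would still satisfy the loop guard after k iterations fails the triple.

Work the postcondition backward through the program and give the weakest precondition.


Working backward. After the program, s ==> (s ==> (!open)) must hold.
Before open := open <==> (!open): s ==> (s ==> (!(open <==> (!open))))
Before the loop (bound <=1), unroll the exhaustion recursion (WP_0 = exit-now case; WP_j = one more guarded iteration, up to j = 1):
  WP_0: (!seen) && (s ==> (s ==> (!(open <==> (!open)))))
  WP_1: (seen ==> ((!seen) && (s ==> (s ==> (!(open <==> (!open))))))) && ((!seen) ==> (s ==> (s ==> (!(open <==> (!open))))))
So before the loop: (seen ==> ((!seen) && (s ==> (s ==> (!(open <==> (!open))))))) && ((!seen) ==> (s ==> (s ==> (!(open <==> (!open))))))
Answer: WP = (seen ==> ((!seen) && (s ==> (s ==> (!(open <==> (!open))))))) && ((!seen) ==> (s ==> (s ==> (!(open <==> (!open))))))
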